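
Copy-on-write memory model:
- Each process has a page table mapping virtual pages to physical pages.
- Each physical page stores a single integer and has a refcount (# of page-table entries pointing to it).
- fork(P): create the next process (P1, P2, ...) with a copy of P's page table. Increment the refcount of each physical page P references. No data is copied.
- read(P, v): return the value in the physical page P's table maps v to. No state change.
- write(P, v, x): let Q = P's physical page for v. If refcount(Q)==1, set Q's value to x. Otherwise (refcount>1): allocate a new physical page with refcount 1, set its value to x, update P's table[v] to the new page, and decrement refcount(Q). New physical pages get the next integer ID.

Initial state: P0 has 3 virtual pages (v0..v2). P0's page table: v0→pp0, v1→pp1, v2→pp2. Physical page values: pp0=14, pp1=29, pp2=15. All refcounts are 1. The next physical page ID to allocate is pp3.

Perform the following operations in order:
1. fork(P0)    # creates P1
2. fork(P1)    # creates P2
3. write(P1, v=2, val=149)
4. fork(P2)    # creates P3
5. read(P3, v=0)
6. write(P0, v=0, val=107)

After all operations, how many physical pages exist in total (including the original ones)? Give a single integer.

Answer: 5

Derivation:
Op 1: fork(P0) -> P1. 3 ppages; refcounts: pp0:2 pp1:2 pp2:2
Op 2: fork(P1) -> P2. 3 ppages; refcounts: pp0:3 pp1:3 pp2:3
Op 3: write(P1, v2, 149). refcount(pp2)=3>1 -> COPY to pp3. 4 ppages; refcounts: pp0:3 pp1:3 pp2:2 pp3:1
Op 4: fork(P2) -> P3. 4 ppages; refcounts: pp0:4 pp1:4 pp2:3 pp3:1
Op 5: read(P3, v0) -> 14. No state change.
Op 6: write(P0, v0, 107). refcount(pp0)=4>1 -> COPY to pp4. 5 ppages; refcounts: pp0:3 pp1:4 pp2:3 pp3:1 pp4:1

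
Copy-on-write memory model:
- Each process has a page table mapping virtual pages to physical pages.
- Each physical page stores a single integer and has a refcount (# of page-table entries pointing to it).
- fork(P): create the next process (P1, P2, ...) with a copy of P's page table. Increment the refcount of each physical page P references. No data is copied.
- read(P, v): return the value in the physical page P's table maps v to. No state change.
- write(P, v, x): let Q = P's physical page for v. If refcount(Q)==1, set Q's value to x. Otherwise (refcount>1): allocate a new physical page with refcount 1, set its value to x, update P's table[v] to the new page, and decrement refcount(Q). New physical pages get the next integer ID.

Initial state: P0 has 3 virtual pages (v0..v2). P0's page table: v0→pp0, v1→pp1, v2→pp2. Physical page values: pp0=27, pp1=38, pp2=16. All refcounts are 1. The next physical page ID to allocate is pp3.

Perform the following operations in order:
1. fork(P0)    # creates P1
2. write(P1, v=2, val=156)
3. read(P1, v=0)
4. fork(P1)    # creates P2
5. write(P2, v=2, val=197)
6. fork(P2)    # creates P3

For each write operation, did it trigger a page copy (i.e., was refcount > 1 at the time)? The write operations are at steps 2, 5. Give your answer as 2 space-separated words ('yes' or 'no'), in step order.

Op 1: fork(P0) -> P1. 3 ppages; refcounts: pp0:2 pp1:2 pp2:2
Op 2: write(P1, v2, 156). refcount(pp2)=2>1 -> COPY to pp3. 4 ppages; refcounts: pp0:2 pp1:2 pp2:1 pp3:1
Op 3: read(P1, v0) -> 27. No state change.
Op 4: fork(P1) -> P2. 4 ppages; refcounts: pp0:3 pp1:3 pp2:1 pp3:2
Op 5: write(P2, v2, 197). refcount(pp3)=2>1 -> COPY to pp4. 5 ppages; refcounts: pp0:3 pp1:3 pp2:1 pp3:1 pp4:1
Op 6: fork(P2) -> P3. 5 ppages; refcounts: pp0:4 pp1:4 pp2:1 pp3:1 pp4:2

yes yes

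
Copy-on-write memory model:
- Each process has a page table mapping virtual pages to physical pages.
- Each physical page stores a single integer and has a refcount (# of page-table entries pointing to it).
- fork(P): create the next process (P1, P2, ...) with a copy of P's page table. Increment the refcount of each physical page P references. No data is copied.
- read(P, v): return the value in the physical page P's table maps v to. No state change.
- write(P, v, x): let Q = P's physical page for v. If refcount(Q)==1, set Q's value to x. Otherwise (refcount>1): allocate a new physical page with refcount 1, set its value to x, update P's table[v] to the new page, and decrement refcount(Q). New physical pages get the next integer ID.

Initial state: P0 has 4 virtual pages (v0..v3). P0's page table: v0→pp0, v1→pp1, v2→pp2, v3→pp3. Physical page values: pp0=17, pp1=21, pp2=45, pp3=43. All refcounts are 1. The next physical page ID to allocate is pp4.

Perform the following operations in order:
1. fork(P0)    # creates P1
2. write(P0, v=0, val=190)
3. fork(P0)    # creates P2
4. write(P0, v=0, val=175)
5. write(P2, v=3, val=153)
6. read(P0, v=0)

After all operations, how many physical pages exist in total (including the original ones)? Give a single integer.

Answer: 7

Derivation:
Op 1: fork(P0) -> P1. 4 ppages; refcounts: pp0:2 pp1:2 pp2:2 pp3:2
Op 2: write(P0, v0, 190). refcount(pp0)=2>1 -> COPY to pp4. 5 ppages; refcounts: pp0:1 pp1:2 pp2:2 pp3:2 pp4:1
Op 3: fork(P0) -> P2. 5 ppages; refcounts: pp0:1 pp1:3 pp2:3 pp3:3 pp4:2
Op 4: write(P0, v0, 175). refcount(pp4)=2>1 -> COPY to pp5. 6 ppages; refcounts: pp0:1 pp1:3 pp2:3 pp3:3 pp4:1 pp5:1
Op 5: write(P2, v3, 153). refcount(pp3)=3>1 -> COPY to pp6. 7 ppages; refcounts: pp0:1 pp1:3 pp2:3 pp3:2 pp4:1 pp5:1 pp6:1
Op 6: read(P0, v0) -> 175. No state change.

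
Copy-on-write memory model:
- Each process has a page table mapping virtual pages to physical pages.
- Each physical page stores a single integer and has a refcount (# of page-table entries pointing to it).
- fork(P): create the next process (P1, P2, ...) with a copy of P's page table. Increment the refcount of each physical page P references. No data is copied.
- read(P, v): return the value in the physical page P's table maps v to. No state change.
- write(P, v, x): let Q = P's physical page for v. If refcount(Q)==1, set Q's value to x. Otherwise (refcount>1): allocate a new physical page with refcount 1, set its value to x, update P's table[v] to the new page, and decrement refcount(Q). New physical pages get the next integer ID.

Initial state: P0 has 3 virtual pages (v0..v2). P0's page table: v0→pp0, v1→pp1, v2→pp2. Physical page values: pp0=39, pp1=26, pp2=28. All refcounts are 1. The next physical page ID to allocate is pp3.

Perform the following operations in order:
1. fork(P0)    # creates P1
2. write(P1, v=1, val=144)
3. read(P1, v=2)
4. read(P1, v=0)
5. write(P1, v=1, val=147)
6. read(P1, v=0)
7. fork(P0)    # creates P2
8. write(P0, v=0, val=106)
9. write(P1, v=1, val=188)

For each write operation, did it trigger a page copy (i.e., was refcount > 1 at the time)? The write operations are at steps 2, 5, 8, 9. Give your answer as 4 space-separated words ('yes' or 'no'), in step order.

Op 1: fork(P0) -> P1. 3 ppages; refcounts: pp0:2 pp1:2 pp2:2
Op 2: write(P1, v1, 144). refcount(pp1)=2>1 -> COPY to pp3. 4 ppages; refcounts: pp0:2 pp1:1 pp2:2 pp3:1
Op 3: read(P1, v2) -> 28. No state change.
Op 4: read(P1, v0) -> 39. No state change.
Op 5: write(P1, v1, 147). refcount(pp3)=1 -> write in place. 4 ppages; refcounts: pp0:2 pp1:1 pp2:2 pp3:1
Op 6: read(P1, v0) -> 39. No state change.
Op 7: fork(P0) -> P2. 4 ppages; refcounts: pp0:3 pp1:2 pp2:3 pp3:1
Op 8: write(P0, v0, 106). refcount(pp0)=3>1 -> COPY to pp4. 5 ppages; refcounts: pp0:2 pp1:2 pp2:3 pp3:1 pp4:1
Op 9: write(P1, v1, 188). refcount(pp3)=1 -> write in place. 5 ppages; refcounts: pp0:2 pp1:2 pp2:3 pp3:1 pp4:1

yes no yes no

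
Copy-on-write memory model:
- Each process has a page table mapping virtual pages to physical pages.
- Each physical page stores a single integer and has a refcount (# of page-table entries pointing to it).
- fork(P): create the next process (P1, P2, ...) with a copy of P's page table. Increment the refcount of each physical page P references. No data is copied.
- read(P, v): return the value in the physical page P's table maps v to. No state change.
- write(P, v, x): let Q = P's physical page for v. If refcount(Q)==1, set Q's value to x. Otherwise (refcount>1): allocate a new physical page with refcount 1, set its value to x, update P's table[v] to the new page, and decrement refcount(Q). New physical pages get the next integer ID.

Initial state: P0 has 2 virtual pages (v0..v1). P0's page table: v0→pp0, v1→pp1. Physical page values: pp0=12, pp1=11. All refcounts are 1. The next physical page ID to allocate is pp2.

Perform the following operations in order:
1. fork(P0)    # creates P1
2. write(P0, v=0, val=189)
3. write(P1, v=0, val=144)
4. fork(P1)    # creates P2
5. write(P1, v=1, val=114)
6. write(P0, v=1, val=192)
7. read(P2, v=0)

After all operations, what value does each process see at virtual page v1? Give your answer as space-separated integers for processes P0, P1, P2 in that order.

Answer: 192 114 11

Derivation:
Op 1: fork(P0) -> P1. 2 ppages; refcounts: pp0:2 pp1:2
Op 2: write(P0, v0, 189). refcount(pp0)=2>1 -> COPY to pp2. 3 ppages; refcounts: pp0:1 pp1:2 pp2:1
Op 3: write(P1, v0, 144). refcount(pp0)=1 -> write in place. 3 ppages; refcounts: pp0:1 pp1:2 pp2:1
Op 4: fork(P1) -> P2. 3 ppages; refcounts: pp0:2 pp1:3 pp2:1
Op 5: write(P1, v1, 114). refcount(pp1)=3>1 -> COPY to pp3. 4 ppages; refcounts: pp0:2 pp1:2 pp2:1 pp3:1
Op 6: write(P0, v1, 192). refcount(pp1)=2>1 -> COPY to pp4. 5 ppages; refcounts: pp0:2 pp1:1 pp2:1 pp3:1 pp4:1
Op 7: read(P2, v0) -> 144. No state change.
P0: v1 -> pp4 = 192
P1: v1 -> pp3 = 114
P2: v1 -> pp1 = 11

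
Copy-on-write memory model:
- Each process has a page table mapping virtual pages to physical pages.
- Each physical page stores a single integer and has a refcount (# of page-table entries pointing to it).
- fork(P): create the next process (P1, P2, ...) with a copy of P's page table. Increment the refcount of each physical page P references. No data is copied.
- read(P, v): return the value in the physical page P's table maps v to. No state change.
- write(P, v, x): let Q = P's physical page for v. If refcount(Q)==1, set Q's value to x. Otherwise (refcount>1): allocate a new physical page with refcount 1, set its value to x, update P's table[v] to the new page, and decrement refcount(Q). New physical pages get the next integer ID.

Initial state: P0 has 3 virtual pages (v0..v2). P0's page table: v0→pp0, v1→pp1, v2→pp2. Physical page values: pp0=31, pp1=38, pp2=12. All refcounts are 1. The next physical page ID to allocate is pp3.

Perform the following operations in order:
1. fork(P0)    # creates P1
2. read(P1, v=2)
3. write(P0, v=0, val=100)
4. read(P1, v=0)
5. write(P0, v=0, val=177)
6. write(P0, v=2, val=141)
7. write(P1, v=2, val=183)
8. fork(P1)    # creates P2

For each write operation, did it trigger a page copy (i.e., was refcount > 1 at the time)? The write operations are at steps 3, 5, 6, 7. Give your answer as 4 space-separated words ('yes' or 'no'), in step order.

Op 1: fork(P0) -> P1. 3 ppages; refcounts: pp0:2 pp1:2 pp2:2
Op 2: read(P1, v2) -> 12. No state change.
Op 3: write(P0, v0, 100). refcount(pp0)=2>1 -> COPY to pp3. 4 ppages; refcounts: pp0:1 pp1:2 pp2:2 pp3:1
Op 4: read(P1, v0) -> 31. No state change.
Op 5: write(P0, v0, 177). refcount(pp3)=1 -> write in place. 4 ppages; refcounts: pp0:1 pp1:2 pp2:2 pp3:1
Op 6: write(P0, v2, 141). refcount(pp2)=2>1 -> COPY to pp4. 5 ppages; refcounts: pp0:1 pp1:2 pp2:1 pp3:1 pp4:1
Op 7: write(P1, v2, 183). refcount(pp2)=1 -> write in place. 5 ppages; refcounts: pp0:1 pp1:2 pp2:1 pp3:1 pp4:1
Op 8: fork(P1) -> P2. 5 ppages; refcounts: pp0:2 pp1:3 pp2:2 pp3:1 pp4:1

yes no yes no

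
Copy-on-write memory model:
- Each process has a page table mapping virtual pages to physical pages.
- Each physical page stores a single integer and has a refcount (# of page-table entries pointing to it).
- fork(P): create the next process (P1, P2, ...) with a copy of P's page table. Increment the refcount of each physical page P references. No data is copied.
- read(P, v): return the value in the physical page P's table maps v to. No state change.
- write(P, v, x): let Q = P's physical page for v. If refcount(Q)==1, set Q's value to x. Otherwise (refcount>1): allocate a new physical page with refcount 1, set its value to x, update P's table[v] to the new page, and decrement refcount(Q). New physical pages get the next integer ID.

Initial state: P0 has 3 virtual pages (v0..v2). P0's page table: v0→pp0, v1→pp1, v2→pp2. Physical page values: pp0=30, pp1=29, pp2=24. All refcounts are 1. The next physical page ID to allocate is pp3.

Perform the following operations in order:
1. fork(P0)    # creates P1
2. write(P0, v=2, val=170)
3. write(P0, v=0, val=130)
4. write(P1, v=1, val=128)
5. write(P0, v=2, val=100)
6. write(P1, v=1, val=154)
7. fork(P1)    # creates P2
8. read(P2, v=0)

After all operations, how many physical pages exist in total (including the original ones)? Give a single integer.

Op 1: fork(P0) -> P1. 3 ppages; refcounts: pp0:2 pp1:2 pp2:2
Op 2: write(P0, v2, 170). refcount(pp2)=2>1 -> COPY to pp3. 4 ppages; refcounts: pp0:2 pp1:2 pp2:1 pp3:1
Op 3: write(P0, v0, 130). refcount(pp0)=2>1 -> COPY to pp4. 5 ppages; refcounts: pp0:1 pp1:2 pp2:1 pp3:1 pp4:1
Op 4: write(P1, v1, 128). refcount(pp1)=2>1 -> COPY to pp5. 6 ppages; refcounts: pp0:1 pp1:1 pp2:1 pp3:1 pp4:1 pp5:1
Op 5: write(P0, v2, 100). refcount(pp3)=1 -> write in place. 6 ppages; refcounts: pp0:1 pp1:1 pp2:1 pp3:1 pp4:1 pp5:1
Op 6: write(P1, v1, 154). refcount(pp5)=1 -> write in place. 6 ppages; refcounts: pp0:1 pp1:1 pp2:1 pp3:1 pp4:1 pp5:1
Op 7: fork(P1) -> P2. 6 ppages; refcounts: pp0:2 pp1:1 pp2:2 pp3:1 pp4:1 pp5:2
Op 8: read(P2, v0) -> 30. No state change.

Answer: 6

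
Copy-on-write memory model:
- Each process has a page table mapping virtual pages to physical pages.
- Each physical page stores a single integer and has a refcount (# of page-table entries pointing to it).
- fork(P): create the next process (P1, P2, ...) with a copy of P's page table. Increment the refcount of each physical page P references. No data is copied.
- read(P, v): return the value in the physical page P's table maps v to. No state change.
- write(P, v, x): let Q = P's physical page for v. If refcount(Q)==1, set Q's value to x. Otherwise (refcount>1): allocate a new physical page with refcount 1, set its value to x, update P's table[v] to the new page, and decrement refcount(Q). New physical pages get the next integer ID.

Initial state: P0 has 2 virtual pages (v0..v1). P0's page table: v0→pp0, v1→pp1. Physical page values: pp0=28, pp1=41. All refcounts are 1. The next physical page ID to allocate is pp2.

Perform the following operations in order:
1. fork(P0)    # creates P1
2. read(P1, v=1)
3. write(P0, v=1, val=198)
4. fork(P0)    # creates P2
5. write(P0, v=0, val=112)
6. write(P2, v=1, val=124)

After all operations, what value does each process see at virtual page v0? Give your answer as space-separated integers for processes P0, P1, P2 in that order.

Op 1: fork(P0) -> P1. 2 ppages; refcounts: pp0:2 pp1:2
Op 2: read(P1, v1) -> 41. No state change.
Op 3: write(P0, v1, 198). refcount(pp1)=2>1 -> COPY to pp2. 3 ppages; refcounts: pp0:2 pp1:1 pp2:1
Op 4: fork(P0) -> P2. 3 ppages; refcounts: pp0:3 pp1:1 pp2:2
Op 5: write(P0, v0, 112). refcount(pp0)=3>1 -> COPY to pp3. 4 ppages; refcounts: pp0:2 pp1:1 pp2:2 pp3:1
Op 6: write(P2, v1, 124). refcount(pp2)=2>1 -> COPY to pp4. 5 ppages; refcounts: pp0:2 pp1:1 pp2:1 pp3:1 pp4:1
P0: v0 -> pp3 = 112
P1: v0 -> pp0 = 28
P2: v0 -> pp0 = 28

Answer: 112 28 28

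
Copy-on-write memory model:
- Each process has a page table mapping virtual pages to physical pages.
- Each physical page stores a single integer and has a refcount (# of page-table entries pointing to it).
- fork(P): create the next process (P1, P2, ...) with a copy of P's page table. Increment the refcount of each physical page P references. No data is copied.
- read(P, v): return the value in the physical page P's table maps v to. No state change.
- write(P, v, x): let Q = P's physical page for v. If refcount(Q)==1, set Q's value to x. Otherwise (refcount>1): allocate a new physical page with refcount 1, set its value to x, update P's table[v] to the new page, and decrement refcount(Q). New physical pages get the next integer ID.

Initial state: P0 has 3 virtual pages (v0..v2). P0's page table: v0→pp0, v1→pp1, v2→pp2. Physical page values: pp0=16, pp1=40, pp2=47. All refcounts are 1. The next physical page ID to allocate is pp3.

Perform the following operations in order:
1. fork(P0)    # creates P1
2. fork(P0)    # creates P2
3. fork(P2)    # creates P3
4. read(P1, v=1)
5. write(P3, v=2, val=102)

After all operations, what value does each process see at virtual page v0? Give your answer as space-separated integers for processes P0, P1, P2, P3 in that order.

Answer: 16 16 16 16

Derivation:
Op 1: fork(P0) -> P1. 3 ppages; refcounts: pp0:2 pp1:2 pp2:2
Op 2: fork(P0) -> P2. 3 ppages; refcounts: pp0:3 pp1:3 pp2:3
Op 3: fork(P2) -> P3. 3 ppages; refcounts: pp0:4 pp1:4 pp2:4
Op 4: read(P1, v1) -> 40. No state change.
Op 5: write(P3, v2, 102). refcount(pp2)=4>1 -> COPY to pp3. 4 ppages; refcounts: pp0:4 pp1:4 pp2:3 pp3:1
P0: v0 -> pp0 = 16
P1: v0 -> pp0 = 16
P2: v0 -> pp0 = 16
P3: v0 -> pp0 = 16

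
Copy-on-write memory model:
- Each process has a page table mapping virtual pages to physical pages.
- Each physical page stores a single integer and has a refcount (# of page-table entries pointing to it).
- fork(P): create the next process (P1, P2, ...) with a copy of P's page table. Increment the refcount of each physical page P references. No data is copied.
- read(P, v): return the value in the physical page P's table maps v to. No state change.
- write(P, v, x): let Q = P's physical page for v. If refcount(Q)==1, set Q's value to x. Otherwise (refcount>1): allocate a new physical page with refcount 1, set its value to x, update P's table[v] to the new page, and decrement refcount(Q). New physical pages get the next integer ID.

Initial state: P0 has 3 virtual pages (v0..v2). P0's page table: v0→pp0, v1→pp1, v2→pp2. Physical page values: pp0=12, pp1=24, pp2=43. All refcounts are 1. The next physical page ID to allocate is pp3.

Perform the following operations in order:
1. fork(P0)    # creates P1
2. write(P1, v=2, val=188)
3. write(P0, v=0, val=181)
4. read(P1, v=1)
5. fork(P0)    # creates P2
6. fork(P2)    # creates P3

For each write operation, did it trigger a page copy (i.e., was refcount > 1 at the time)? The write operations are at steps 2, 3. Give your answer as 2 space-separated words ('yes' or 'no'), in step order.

Op 1: fork(P0) -> P1. 3 ppages; refcounts: pp0:2 pp1:2 pp2:2
Op 2: write(P1, v2, 188). refcount(pp2)=2>1 -> COPY to pp3. 4 ppages; refcounts: pp0:2 pp1:2 pp2:1 pp3:1
Op 3: write(P0, v0, 181). refcount(pp0)=2>1 -> COPY to pp4. 5 ppages; refcounts: pp0:1 pp1:2 pp2:1 pp3:1 pp4:1
Op 4: read(P1, v1) -> 24. No state change.
Op 5: fork(P0) -> P2. 5 ppages; refcounts: pp0:1 pp1:3 pp2:2 pp3:1 pp4:2
Op 6: fork(P2) -> P3. 5 ppages; refcounts: pp0:1 pp1:4 pp2:3 pp3:1 pp4:3

yes yes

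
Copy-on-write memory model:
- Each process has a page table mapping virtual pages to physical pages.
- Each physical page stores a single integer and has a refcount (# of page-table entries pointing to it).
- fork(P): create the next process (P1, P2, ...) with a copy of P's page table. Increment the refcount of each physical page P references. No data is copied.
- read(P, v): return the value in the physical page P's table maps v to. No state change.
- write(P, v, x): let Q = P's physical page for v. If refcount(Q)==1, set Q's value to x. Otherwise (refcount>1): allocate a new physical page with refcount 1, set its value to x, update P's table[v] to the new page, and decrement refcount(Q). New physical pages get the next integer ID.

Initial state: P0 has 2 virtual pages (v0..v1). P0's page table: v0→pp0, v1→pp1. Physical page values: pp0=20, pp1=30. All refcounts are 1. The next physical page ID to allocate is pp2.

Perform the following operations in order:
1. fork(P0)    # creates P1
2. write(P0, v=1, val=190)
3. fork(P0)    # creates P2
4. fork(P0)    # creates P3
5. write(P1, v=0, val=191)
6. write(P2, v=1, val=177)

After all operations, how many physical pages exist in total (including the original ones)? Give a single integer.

Op 1: fork(P0) -> P1. 2 ppages; refcounts: pp0:2 pp1:2
Op 2: write(P0, v1, 190). refcount(pp1)=2>1 -> COPY to pp2. 3 ppages; refcounts: pp0:2 pp1:1 pp2:1
Op 3: fork(P0) -> P2. 3 ppages; refcounts: pp0:3 pp1:1 pp2:2
Op 4: fork(P0) -> P3. 3 ppages; refcounts: pp0:4 pp1:1 pp2:3
Op 5: write(P1, v0, 191). refcount(pp0)=4>1 -> COPY to pp3. 4 ppages; refcounts: pp0:3 pp1:1 pp2:3 pp3:1
Op 6: write(P2, v1, 177). refcount(pp2)=3>1 -> COPY to pp4. 5 ppages; refcounts: pp0:3 pp1:1 pp2:2 pp3:1 pp4:1

Answer: 5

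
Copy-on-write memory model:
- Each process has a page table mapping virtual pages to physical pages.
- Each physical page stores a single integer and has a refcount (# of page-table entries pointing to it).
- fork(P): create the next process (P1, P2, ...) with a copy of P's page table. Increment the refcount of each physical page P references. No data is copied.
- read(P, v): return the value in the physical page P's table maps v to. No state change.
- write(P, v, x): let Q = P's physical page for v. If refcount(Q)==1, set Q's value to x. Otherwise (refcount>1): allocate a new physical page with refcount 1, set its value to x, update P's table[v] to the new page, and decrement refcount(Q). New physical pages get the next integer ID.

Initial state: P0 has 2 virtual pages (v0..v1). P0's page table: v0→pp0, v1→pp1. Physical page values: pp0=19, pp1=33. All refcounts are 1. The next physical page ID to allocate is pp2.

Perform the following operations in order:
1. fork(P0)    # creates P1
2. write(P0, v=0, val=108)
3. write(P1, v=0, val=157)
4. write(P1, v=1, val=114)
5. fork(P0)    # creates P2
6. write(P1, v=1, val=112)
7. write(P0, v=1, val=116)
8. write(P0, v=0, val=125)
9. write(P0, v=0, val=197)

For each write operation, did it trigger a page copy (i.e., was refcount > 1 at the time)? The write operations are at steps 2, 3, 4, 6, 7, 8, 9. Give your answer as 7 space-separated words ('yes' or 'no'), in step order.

Op 1: fork(P0) -> P1. 2 ppages; refcounts: pp0:2 pp1:2
Op 2: write(P0, v0, 108). refcount(pp0)=2>1 -> COPY to pp2. 3 ppages; refcounts: pp0:1 pp1:2 pp2:1
Op 3: write(P1, v0, 157). refcount(pp0)=1 -> write in place. 3 ppages; refcounts: pp0:1 pp1:2 pp2:1
Op 4: write(P1, v1, 114). refcount(pp1)=2>1 -> COPY to pp3. 4 ppages; refcounts: pp0:1 pp1:1 pp2:1 pp3:1
Op 5: fork(P0) -> P2. 4 ppages; refcounts: pp0:1 pp1:2 pp2:2 pp3:1
Op 6: write(P1, v1, 112). refcount(pp3)=1 -> write in place. 4 ppages; refcounts: pp0:1 pp1:2 pp2:2 pp3:1
Op 7: write(P0, v1, 116). refcount(pp1)=2>1 -> COPY to pp4. 5 ppages; refcounts: pp0:1 pp1:1 pp2:2 pp3:1 pp4:1
Op 8: write(P0, v0, 125). refcount(pp2)=2>1 -> COPY to pp5. 6 ppages; refcounts: pp0:1 pp1:1 pp2:1 pp3:1 pp4:1 pp5:1
Op 9: write(P0, v0, 197). refcount(pp5)=1 -> write in place. 6 ppages; refcounts: pp0:1 pp1:1 pp2:1 pp3:1 pp4:1 pp5:1

yes no yes no yes yes no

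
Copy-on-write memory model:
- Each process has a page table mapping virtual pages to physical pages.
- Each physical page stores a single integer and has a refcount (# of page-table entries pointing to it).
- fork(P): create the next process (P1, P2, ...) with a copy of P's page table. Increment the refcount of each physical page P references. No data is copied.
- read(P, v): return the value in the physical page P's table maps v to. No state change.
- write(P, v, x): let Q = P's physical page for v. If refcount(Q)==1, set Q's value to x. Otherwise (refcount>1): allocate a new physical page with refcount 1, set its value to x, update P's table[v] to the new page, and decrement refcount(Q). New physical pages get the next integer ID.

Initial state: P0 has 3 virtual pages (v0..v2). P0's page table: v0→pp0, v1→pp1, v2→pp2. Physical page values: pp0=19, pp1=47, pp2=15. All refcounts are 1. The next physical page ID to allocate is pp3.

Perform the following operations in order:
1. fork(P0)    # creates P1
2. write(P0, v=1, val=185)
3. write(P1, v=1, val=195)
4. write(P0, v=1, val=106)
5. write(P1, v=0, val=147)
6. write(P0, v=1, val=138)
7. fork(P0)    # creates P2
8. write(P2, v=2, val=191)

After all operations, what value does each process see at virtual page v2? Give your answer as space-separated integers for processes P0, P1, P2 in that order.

Op 1: fork(P0) -> P1. 3 ppages; refcounts: pp0:2 pp1:2 pp2:2
Op 2: write(P0, v1, 185). refcount(pp1)=2>1 -> COPY to pp3. 4 ppages; refcounts: pp0:2 pp1:1 pp2:2 pp3:1
Op 3: write(P1, v1, 195). refcount(pp1)=1 -> write in place. 4 ppages; refcounts: pp0:2 pp1:1 pp2:2 pp3:1
Op 4: write(P0, v1, 106). refcount(pp3)=1 -> write in place. 4 ppages; refcounts: pp0:2 pp1:1 pp2:2 pp3:1
Op 5: write(P1, v0, 147). refcount(pp0)=2>1 -> COPY to pp4. 5 ppages; refcounts: pp0:1 pp1:1 pp2:2 pp3:1 pp4:1
Op 6: write(P0, v1, 138). refcount(pp3)=1 -> write in place. 5 ppages; refcounts: pp0:1 pp1:1 pp2:2 pp3:1 pp4:1
Op 7: fork(P0) -> P2. 5 ppages; refcounts: pp0:2 pp1:1 pp2:3 pp3:2 pp4:1
Op 8: write(P2, v2, 191). refcount(pp2)=3>1 -> COPY to pp5. 6 ppages; refcounts: pp0:2 pp1:1 pp2:2 pp3:2 pp4:1 pp5:1
P0: v2 -> pp2 = 15
P1: v2 -> pp2 = 15
P2: v2 -> pp5 = 191

Answer: 15 15 191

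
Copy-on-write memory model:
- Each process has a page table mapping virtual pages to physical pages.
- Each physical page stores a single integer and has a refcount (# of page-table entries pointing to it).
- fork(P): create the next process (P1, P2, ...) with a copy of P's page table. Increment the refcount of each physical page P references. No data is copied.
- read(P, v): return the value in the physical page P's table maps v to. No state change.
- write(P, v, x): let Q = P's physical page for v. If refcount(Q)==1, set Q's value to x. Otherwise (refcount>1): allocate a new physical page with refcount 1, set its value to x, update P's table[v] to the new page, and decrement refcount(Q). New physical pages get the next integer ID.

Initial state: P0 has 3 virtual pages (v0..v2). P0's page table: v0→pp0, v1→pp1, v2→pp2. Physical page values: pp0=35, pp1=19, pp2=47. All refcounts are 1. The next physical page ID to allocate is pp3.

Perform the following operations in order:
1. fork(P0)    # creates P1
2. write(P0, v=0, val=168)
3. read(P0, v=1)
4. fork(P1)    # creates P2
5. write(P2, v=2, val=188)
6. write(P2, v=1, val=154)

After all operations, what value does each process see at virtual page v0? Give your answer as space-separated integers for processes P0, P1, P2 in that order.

Op 1: fork(P0) -> P1. 3 ppages; refcounts: pp0:2 pp1:2 pp2:2
Op 2: write(P0, v0, 168). refcount(pp0)=2>1 -> COPY to pp3. 4 ppages; refcounts: pp0:1 pp1:2 pp2:2 pp3:1
Op 3: read(P0, v1) -> 19. No state change.
Op 4: fork(P1) -> P2. 4 ppages; refcounts: pp0:2 pp1:3 pp2:3 pp3:1
Op 5: write(P2, v2, 188). refcount(pp2)=3>1 -> COPY to pp4. 5 ppages; refcounts: pp0:2 pp1:3 pp2:2 pp3:1 pp4:1
Op 6: write(P2, v1, 154). refcount(pp1)=3>1 -> COPY to pp5. 6 ppages; refcounts: pp0:2 pp1:2 pp2:2 pp3:1 pp4:1 pp5:1
P0: v0 -> pp3 = 168
P1: v0 -> pp0 = 35
P2: v0 -> pp0 = 35

Answer: 168 35 35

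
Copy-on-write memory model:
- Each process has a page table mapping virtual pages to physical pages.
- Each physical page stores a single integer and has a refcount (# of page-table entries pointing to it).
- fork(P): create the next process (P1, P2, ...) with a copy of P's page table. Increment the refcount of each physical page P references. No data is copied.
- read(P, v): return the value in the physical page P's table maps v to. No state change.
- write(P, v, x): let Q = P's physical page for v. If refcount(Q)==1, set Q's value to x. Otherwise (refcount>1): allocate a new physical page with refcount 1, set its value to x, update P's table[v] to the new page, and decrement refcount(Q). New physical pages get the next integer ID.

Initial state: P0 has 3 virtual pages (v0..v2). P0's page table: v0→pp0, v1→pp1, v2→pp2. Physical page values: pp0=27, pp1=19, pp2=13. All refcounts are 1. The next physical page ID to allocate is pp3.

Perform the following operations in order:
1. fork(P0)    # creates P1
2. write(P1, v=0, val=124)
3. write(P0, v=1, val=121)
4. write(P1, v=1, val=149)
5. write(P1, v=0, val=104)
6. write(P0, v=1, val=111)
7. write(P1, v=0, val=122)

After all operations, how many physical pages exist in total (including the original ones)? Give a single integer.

Op 1: fork(P0) -> P1. 3 ppages; refcounts: pp0:2 pp1:2 pp2:2
Op 2: write(P1, v0, 124). refcount(pp0)=2>1 -> COPY to pp3. 4 ppages; refcounts: pp0:1 pp1:2 pp2:2 pp3:1
Op 3: write(P0, v1, 121). refcount(pp1)=2>1 -> COPY to pp4. 5 ppages; refcounts: pp0:1 pp1:1 pp2:2 pp3:1 pp4:1
Op 4: write(P1, v1, 149). refcount(pp1)=1 -> write in place. 5 ppages; refcounts: pp0:1 pp1:1 pp2:2 pp3:1 pp4:1
Op 5: write(P1, v0, 104). refcount(pp3)=1 -> write in place. 5 ppages; refcounts: pp0:1 pp1:1 pp2:2 pp3:1 pp4:1
Op 6: write(P0, v1, 111). refcount(pp4)=1 -> write in place. 5 ppages; refcounts: pp0:1 pp1:1 pp2:2 pp3:1 pp4:1
Op 7: write(P1, v0, 122). refcount(pp3)=1 -> write in place. 5 ppages; refcounts: pp0:1 pp1:1 pp2:2 pp3:1 pp4:1

Answer: 5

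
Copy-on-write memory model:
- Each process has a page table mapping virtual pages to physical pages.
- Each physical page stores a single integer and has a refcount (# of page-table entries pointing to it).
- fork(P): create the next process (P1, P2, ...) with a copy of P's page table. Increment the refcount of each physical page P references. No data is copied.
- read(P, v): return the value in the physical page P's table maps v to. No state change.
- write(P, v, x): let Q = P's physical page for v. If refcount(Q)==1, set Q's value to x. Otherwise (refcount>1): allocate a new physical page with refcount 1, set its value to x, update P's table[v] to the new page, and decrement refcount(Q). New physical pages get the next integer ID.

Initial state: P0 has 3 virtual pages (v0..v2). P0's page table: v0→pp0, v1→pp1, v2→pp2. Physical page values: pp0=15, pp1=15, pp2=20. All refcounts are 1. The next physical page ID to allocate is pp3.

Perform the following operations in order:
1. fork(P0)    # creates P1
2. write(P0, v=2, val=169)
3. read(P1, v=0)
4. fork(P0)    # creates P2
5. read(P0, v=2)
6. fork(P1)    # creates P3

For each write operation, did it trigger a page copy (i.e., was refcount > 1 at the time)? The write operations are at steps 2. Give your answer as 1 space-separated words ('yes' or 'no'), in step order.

Op 1: fork(P0) -> P1. 3 ppages; refcounts: pp0:2 pp1:2 pp2:2
Op 2: write(P0, v2, 169). refcount(pp2)=2>1 -> COPY to pp3. 4 ppages; refcounts: pp0:2 pp1:2 pp2:1 pp3:1
Op 3: read(P1, v0) -> 15. No state change.
Op 4: fork(P0) -> P2. 4 ppages; refcounts: pp0:3 pp1:3 pp2:1 pp3:2
Op 5: read(P0, v2) -> 169. No state change.
Op 6: fork(P1) -> P3. 4 ppages; refcounts: pp0:4 pp1:4 pp2:2 pp3:2

yes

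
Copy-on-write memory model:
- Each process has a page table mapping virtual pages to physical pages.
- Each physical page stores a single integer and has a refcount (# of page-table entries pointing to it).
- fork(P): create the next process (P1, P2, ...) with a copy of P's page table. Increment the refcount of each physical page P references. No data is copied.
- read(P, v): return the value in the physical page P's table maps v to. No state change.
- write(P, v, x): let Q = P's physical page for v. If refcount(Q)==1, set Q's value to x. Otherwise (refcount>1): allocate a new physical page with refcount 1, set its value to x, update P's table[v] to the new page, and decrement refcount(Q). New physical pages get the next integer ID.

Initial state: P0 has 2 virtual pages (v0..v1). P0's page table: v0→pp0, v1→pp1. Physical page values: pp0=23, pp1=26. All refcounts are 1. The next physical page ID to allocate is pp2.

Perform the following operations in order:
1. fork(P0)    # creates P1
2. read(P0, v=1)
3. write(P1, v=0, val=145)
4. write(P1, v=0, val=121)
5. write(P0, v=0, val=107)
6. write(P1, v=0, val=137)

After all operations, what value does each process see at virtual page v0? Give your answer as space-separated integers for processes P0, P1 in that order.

Op 1: fork(P0) -> P1. 2 ppages; refcounts: pp0:2 pp1:2
Op 2: read(P0, v1) -> 26. No state change.
Op 3: write(P1, v0, 145). refcount(pp0)=2>1 -> COPY to pp2. 3 ppages; refcounts: pp0:1 pp1:2 pp2:1
Op 4: write(P1, v0, 121). refcount(pp2)=1 -> write in place. 3 ppages; refcounts: pp0:1 pp1:2 pp2:1
Op 5: write(P0, v0, 107). refcount(pp0)=1 -> write in place. 3 ppages; refcounts: pp0:1 pp1:2 pp2:1
Op 6: write(P1, v0, 137). refcount(pp2)=1 -> write in place. 3 ppages; refcounts: pp0:1 pp1:2 pp2:1
P0: v0 -> pp0 = 107
P1: v0 -> pp2 = 137

Answer: 107 137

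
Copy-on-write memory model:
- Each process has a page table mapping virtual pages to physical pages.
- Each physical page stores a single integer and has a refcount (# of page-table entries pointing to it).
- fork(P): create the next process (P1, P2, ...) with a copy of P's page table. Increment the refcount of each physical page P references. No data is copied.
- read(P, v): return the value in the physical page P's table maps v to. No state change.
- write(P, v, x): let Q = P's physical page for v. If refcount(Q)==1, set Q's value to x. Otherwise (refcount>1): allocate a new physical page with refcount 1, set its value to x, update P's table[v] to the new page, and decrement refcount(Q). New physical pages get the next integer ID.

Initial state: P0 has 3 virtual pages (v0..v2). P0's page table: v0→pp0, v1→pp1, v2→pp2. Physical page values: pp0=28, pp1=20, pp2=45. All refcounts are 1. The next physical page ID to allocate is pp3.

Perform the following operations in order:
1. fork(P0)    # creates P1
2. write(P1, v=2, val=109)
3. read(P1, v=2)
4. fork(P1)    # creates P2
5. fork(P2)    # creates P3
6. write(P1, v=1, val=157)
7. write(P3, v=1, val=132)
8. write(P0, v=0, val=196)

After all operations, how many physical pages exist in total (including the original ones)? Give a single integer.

Answer: 7

Derivation:
Op 1: fork(P0) -> P1. 3 ppages; refcounts: pp0:2 pp1:2 pp2:2
Op 2: write(P1, v2, 109). refcount(pp2)=2>1 -> COPY to pp3. 4 ppages; refcounts: pp0:2 pp1:2 pp2:1 pp3:1
Op 3: read(P1, v2) -> 109. No state change.
Op 4: fork(P1) -> P2. 4 ppages; refcounts: pp0:3 pp1:3 pp2:1 pp3:2
Op 5: fork(P2) -> P3. 4 ppages; refcounts: pp0:4 pp1:4 pp2:1 pp3:3
Op 6: write(P1, v1, 157). refcount(pp1)=4>1 -> COPY to pp4. 5 ppages; refcounts: pp0:4 pp1:3 pp2:1 pp3:3 pp4:1
Op 7: write(P3, v1, 132). refcount(pp1)=3>1 -> COPY to pp5. 6 ppages; refcounts: pp0:4 pp1:2 pp2:1 pp3:3 pp4:1 pp5:1
Op 8: write(P0, v0, 196). refcount(pp0)=4>1 -> COPY to pp6. 7 ppages; refcounts: pp0:3 pp1:2 pp2:1 pp3:3 pp4:1 pp5:1 pp6:1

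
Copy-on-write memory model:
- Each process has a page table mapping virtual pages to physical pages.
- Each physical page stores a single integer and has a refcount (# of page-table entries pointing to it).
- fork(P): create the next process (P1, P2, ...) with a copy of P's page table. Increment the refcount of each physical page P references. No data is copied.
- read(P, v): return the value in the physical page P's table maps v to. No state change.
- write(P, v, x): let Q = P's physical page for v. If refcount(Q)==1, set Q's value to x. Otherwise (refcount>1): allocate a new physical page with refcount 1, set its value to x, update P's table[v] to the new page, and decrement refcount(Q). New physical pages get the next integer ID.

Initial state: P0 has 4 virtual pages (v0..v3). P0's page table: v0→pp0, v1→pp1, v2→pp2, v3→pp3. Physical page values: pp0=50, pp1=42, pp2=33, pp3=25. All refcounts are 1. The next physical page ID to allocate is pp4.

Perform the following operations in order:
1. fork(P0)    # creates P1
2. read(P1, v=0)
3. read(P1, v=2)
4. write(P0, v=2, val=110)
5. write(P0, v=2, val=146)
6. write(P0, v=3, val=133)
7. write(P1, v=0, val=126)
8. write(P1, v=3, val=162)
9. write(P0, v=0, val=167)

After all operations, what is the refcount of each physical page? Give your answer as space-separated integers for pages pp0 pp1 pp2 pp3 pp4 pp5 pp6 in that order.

Op 1: fork(P0) -> P1. 4 ppages; refcounts: pp0:2 pp1:2 pp2:2 pp3:2
Op 2: read(P1, v0) -> 50. No state change.
Op 3: read(P1, v2) -> 33. No state change.
Op 4: write(P0, v2, 110). refcount(pp2)=2>1 -> COPY to pp4. 5 ppages; refcounts: pp0:2 pp1:2 pp2:1 pp3:2 pp4:1
Op 5: write(P0, v2, 146). refcount(pp4)=1 -> write in place. 5 ppages; refcounts: pp0:2 pp1:2 pp2:1 pp3:2 pp4:1
Op 6: write(P0, v3, 133). refcount(pp3)=2>1 -> COPY to pp5. 6 ppages; refcounts: pp0:2 pp1:2 pp2:1 pp3:1 pp4:1 pp5:1
Op 7: write(P1, v0, 126). refcount(pp0)=2>1 -> COPY to pp6. 7 ppages; refcounts: pp0:1 pp1:2 pp2:1 pp3:1 pp4:1 pp5:1 pp6:1
Op 8: write(P1, v3, 162). refcount(pp3)=1 -> write in place. 7 ppages; refcounts: pp0:1 pp1:2 pp2:1 pp3:1 pp4:1 pp5:1 pp6:1
Op 9: write(P0, v0, 167). refcount(pp0)=1 -> write in place. 7 ppages; refcounts: pp0:1 pp1:2 pp2:1 pp3:1 pp4:1 pp5:1 pp6:1

Answer: 1 2 1 1 1 1 1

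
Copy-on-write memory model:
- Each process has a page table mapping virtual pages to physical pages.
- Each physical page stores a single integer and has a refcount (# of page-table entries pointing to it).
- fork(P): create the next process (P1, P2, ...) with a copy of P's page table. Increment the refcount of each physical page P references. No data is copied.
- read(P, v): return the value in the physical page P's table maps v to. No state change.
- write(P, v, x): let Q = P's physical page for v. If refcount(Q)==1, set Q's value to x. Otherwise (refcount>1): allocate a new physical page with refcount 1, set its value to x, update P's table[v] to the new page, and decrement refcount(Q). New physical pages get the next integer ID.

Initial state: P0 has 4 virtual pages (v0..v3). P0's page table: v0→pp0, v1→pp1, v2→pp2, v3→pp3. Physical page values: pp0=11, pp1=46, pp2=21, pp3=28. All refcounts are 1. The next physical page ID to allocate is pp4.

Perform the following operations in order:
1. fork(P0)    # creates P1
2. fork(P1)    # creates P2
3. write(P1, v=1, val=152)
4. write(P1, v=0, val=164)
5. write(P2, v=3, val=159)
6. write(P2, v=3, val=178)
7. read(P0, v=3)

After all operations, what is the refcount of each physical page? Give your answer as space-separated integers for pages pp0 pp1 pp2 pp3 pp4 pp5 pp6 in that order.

Answer: 2 2 3 2 1 1 1

Derivation:
Op 1: fork(P0) -> P1. 4 ppages; refcounts: pp0:2 pp1:2 pp2:2 pp3:2
Op 2: fork(P1) -> P2. 4 ppages; refcounts: pp0:3 pp1:3 pp2:3 pp3:3
Op 3: write(P1, v1, 152). refcount(pp1)=3>1 -> COPY to pp4. 5 ppages; refcounts: pp0:3 pp1:2 pp2:3 pp3:3 pp4:1
Op 4: write(P1, v0, 164). refcount(pp0)=3>1 -> COPY to pp5. 6 ppages; refcounts: pp0:2 pp1:2 pp2:3 pp3:3 pp4:1 pp5:1
Op 5: write(P2, v3, 159). refcount(pp3)=3>1 -> COPY to pp6. 7 ppages; refcounts: pp0:2 pp1:2 pp2:3 pp3:2 pp4:1 pp5:1 pp6:1
Op 6: write(P2, v3, 178). refcount(pp6)=1 -> write in place. 7 ppages; refcounts: pp0:2 pp1:2 pp2:3 pp3:2 pp4:1 pp5:1 pp6:1
Op 7: read(P0, v3) -> 28. No state change.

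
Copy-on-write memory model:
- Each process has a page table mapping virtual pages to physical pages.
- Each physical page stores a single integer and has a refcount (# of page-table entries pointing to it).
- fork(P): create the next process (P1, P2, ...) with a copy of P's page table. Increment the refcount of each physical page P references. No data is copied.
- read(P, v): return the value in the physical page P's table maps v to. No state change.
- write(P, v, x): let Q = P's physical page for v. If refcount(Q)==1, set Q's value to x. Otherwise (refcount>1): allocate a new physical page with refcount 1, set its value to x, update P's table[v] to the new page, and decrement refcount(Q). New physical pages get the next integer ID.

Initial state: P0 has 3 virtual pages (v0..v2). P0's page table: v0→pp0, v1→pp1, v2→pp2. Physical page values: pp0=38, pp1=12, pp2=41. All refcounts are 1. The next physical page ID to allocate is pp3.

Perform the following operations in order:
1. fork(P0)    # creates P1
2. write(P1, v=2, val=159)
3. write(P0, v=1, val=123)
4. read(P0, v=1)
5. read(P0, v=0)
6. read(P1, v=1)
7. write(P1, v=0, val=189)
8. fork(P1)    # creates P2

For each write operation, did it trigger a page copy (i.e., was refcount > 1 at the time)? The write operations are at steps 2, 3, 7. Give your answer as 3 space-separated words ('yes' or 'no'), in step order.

Op 1: fork(P0) -> P1. 3 ppages; refcounts: pp0:2 pp1:2 pp2:2
Op 2: write(P1, v2, 159). refcount(pp2)=2>1 -> COPY to pp3. 4 ppages; refcounts: pp0:2 pp1:2 pp2:1 pp3:1
Op 3: write(P0, v1, 123). refcount(pp1)=2>1 -> COPY to pp4. 5 ppages; refcounts: pp0:2 pp1:1 pp2:1 pp3:1 pp4:1
Op 4: read(P0, v1) -> 123. No state change.
Op 5: read(P0, v0) -> 38. No state change.
Op 6: read(P1, v1) -> 12. No state change.
Op 7: write(P1, v0, 189). refcount(pp0)=2>1 -> COPY to pp5. 6 ppages; refcounts: pp0:1 pp1:1 pp2:1 pp3:1 pp4:1 pp5:1
Op 8: fork(P1) -> P2. 6 ppages; refcounts: pp0:1 pp1:2 pp2:1 pp3:2 pp4:1 pp5:2

yes yes yes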